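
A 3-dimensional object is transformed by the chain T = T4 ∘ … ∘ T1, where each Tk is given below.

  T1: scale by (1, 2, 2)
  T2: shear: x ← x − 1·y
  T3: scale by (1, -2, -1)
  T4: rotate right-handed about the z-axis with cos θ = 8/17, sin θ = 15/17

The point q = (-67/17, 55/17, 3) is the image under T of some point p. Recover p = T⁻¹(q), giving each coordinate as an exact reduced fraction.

p = (-3/2, -5/4, -3/2)

T1 = [1 0 0 0; 0 2 0 0; 0 0 2 0; 0 0 0 1]
T2·T1 = [1 -2 0 0; 0 2 0 0; 0 0 2 0; 0 0 0 1]
T3·…·T1 = [1 -2 0 0; 0 -4 0 0; 0 0 -2 0; 0 0 0 1]
T4·…·T1 = [8/17 44/17 0 0; 15/17 -62/17 0 0; 0 0 -2 0; 0 0 0 1]
det M = 8; M⁻¹ = [31/34 11/17 0 0; 15/68 -2/17 0 0; 0 0 -1/2 0; 0 0 0 1]
M⁻¹ · (-67/17, 55/17, 3)ᵀ = (-3/2, -5/4, -3/2)ᵀ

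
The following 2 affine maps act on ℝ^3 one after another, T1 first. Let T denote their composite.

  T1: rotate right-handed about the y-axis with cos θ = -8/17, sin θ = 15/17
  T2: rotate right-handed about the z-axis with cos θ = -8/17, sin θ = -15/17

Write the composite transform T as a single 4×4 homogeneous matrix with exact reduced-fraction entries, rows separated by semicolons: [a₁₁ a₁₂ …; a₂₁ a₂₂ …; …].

T1 = [-8/17 0 15/17 0; 0 1 0 0; -15/17 0 -8/17 0; 0 0 0 1]
T2·T1 = [64/289 15/17 -120/289 0; 120/289 -8/17 -225/289 0; -15/17 0 -8/17 0; 0 0 0 1]

T = [64/289 15/17 -120/289 0; 120/289 -8/17 -225/289 0; -15/17 0 -8/17 0; 0 0 0 1]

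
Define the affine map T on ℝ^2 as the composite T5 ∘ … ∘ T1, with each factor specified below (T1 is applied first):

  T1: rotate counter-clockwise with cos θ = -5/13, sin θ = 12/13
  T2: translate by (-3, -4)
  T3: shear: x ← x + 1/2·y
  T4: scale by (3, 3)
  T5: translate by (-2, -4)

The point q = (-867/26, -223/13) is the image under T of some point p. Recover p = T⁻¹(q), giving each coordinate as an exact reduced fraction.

p = (5/3, 5)

T1 = [-5/13 -12/13 0; 12/13 -5/13 0; 0 0 1]
T2·T1 = [-5/13 -12/13 -3; 12/13 -5/13 -4; 0 0 1]
T3·…·T1 = [1/13 -29/26 -5; 12/13 -5/13 -4; 0 0 1]
T4·…·T1 = [3/13 -87/26 -15; 36/13 -15/13 -12; 0 0 1]
T5·…·T1 = [3/13 -87/26 -17; 36/13 -15/13 -16; 0 0 1]
det M = 9; M⁻¹ = [-5/39 29/78 49/13; -4/13 1/39 -188/39; 0 0 1]
M⁻¹ · (-867/26, -223/13)ᵀ = (5/3, 5)ᵀ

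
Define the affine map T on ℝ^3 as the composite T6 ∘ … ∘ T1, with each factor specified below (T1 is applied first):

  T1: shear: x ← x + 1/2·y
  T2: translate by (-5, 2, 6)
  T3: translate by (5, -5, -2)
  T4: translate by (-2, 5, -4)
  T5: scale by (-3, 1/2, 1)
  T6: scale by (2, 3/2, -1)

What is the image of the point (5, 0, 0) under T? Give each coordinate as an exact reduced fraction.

T(p) = (-18, 3/2, 0)

T1 shear: x ← x + 1/2·y: (5, 0, 0) → (5, 0, 0)
T2 translate by (-5, 2, 6): (5, 0, 0) → (0, 2, 6)
T3 translate by (5, -5, -2): (0, 2, 6) → (5, -3, 4)
T4 translate by (-2, 5, -4): (5, -3, 4) → (3, 2, 0)
T5 scale by (-3, 1/2, 1): (3, 2, 0) → (-9, 1, 0)
T6 scale by (2, 3/2, -1): (-9, 1, 0) → (-18, 3/2, 0)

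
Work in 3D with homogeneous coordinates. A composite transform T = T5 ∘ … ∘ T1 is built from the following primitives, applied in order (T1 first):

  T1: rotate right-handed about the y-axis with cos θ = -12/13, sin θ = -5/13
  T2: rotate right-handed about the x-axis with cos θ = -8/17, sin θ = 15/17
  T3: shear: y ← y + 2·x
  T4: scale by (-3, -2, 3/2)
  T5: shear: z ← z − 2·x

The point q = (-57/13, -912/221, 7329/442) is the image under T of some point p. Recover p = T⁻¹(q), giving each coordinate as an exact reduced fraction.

T1 = [-12/13 0 -5/13 0; 0 1 0 0; 5/13 0 -12/13 0; 0 0 0 1]
T2·T1 = [-12/13 0 -5/13 0; -75/221 -8/17 180/221 0; -40/221 15/17 96/221 0; 0 0 0 1]
T3·…·T1 = [-12/13 0 -5/13 0; -483/221 -8/17 10/221 0; -40/221 15/17 96/221 0; 0 0 0 1]
T4·…·T1 = [36/13 0 15/13 0; 966/221 16/17 -20/221 0; -60/221 45/34 144/221 0; 0 0 0 1]
T5·…·T1 = [36/13 0 15/13 0; 966/221 16/17 -20/221 0; -1284/221 45/34 -366/221 0; 0 0 0 1]
det M = 9; M⁻¹ = [-106/663 75/442 -80/663 0; 44/51 4/17 10/17 0; 829/663 -90/221 64/221 0; 0 0 0 1]
M⁻¹ · (-57/13, -912/221, 7329/442)ᵀ = (-2, 5, 1)ᵀ

p = (-2, 5, 1)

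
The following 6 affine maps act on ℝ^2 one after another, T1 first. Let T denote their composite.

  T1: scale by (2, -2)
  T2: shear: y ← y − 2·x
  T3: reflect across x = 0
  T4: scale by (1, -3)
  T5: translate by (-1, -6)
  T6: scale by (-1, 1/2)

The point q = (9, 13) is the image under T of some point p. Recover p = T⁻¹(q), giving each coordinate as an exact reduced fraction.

p = (4, -8/3)

T1 = [2 0 0; 0 -2 0; 0 0 1]
T2·T1 = [2 0 0; -4 -2 0; 0 0 1]
T3·…·T1 = [-2 0 0; -4 -2 0; 0 0 1]
T4·…·T1 = [-2 0 0; 12 6 0; 0 0 1]
T5·…·T1 = [-2 0 -1; 12 6 -6; 0 0 1]
T6·…·T1 = [2 0 1; 6 3 -3; 0 0 1]
det M = 6; M⁻¹ = [1/2 0 -1/2; -1 1/3 2; 0 0 1]
M⁻¹ · (9, 13)ᵀ = (4, -8/3)ᵀ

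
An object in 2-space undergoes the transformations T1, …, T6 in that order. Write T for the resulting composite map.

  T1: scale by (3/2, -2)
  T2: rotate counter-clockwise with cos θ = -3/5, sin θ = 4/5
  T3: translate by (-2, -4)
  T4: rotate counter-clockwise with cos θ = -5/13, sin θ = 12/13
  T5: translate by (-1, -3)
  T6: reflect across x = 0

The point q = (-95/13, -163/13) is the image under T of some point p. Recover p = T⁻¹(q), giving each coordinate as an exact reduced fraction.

p = (4, -4)

T1 = [3/2 0 0; 0 -2 0; 0 0 1]
T2·T1 = [-9/10 8/5 0; 6/5 6/5 0; 0 0 1]
T3·…·T1 = [-9/10 8/5 -2; 6/5 6/5 -4; 0 0 1]
T4·…·T1 = [-99/130 -112/65 58/13; -84/65 66/65 -4/13; 0 0 1]
T5·…·T1 = [-99/130 -112/65 45/13; -84/65 66/65 -43/13; 0 0 1]
T6·…·T1 = [99/130 112/65 -45/13; -84/65 66/65 -43/13; 0 0 1]
det M = 3; M⁻¹ = [22/65 -112/195 -142/195; 28/65 33/130 303/130; 0 0 1]
M⁻¹ · (-95/13, -163/13)ᵀ = (4, -4)ᵀ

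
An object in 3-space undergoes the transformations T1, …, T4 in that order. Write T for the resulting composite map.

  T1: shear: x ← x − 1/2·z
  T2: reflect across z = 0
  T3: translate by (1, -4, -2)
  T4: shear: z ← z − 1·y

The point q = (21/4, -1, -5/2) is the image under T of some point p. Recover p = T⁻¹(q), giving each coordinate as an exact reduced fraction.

p = (5, 3, 3/2)

T1 = [1 0 -1/2 0; 0 1 0 0; 0 0 1 0; 0 0 0 1]
T2·T1 = [1 0 -1/2 0; 0 1 0 0; 0 0 -1 0; 0 0 0 1]
T3·…·T1 = [1 0 -1/2 1; 0 1 0 -4; 0 0 -1 -2; 0 0 0 1]
T4·…·T1 = [1 0 -1/2 1; 0 1 0 -4; 0 -1 -1 2; 0 0 0 1]
det M = -1; M⁻¹ = [1 -1/2 -1/2 -2; 0 1 0 4; 0 -1 -1 -2; 0 0 0 1]
M⁻¹ · (21/4, -1, -5/2)ᵀ = (5, 3, 3/2)ᵀ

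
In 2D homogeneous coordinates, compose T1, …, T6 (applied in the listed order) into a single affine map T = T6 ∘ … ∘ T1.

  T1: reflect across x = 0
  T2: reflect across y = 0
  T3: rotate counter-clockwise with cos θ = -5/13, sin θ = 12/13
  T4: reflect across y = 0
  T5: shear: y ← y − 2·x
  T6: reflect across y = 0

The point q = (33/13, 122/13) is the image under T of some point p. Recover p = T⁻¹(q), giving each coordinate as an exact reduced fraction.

p = (-3, 4)

T1 = [-1 0 0; 0 1 0; 0 0 1]
T2·T1 = [-1 0 0; 0 -1 0; 0 0 1]
T3·…·T1 = [5/13 12/13 0; -12/13 5/13 0; 0 0 1]
T4·…·T1 = [5/13 12/13 0; 12/13 -5/13 0; 0 0 1]
T5·…·T1 = [5/13 12/13 0; 2/13 -29/13 0; 0 0 1]
T6·…·T1 = [5/13 12/13 0; -2/13 29/13 0; 0 0 1]
det M = 1; M⁻¹ = [29/13 -12/13 0; 2/13 5/13 0; 0 0 1]
M⁻¹ · (33/13, 122/13)ᵀ = (-3, 4)ᵀ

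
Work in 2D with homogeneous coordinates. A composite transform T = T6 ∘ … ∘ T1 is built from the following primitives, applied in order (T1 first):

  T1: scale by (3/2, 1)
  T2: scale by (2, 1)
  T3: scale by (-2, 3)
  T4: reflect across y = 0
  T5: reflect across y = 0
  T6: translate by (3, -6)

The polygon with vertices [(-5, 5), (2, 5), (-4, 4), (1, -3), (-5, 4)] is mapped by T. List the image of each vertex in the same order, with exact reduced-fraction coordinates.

T1 scale by (3/2, 1): (-5, 5) → (-15/2, 5); (2, 5) → (3, 5); (-4, 4) → (-6, 4); (1, -3) → (3/2, -3); (-5, 4) → (-15/2, 4)
T2 scale by (2, 1): (-15/2, 5) → (-15, 5); (3, 5) → (6, 5); (-6, 4) → (-12, 4); (3/2, -3) → (3, -3); (-15/2, 4) → (-15, 4)
T3 scale by (-2, 3): (-15, 5) → (30, 15); (6, 5) → (-12, 15); (-12, 4) → (24, 12); (3, -3) → (-6, -9); (-15, 4) → (30, 12)
T4 reflect across y = 0: (30, 15) → (30, -15); (-12, 15) → (-12, -15); (24, 12) → (24, -12); (-6, -9) → (-6, 9); (30, 12) → (30, -12)
T5 reflect across y = 0: (30, -15) → (30, 15); (-12, -15) → (-12, 15); (24, -12) → (24, 12); (-6, 9) → (-6, -9); (30, -12) → (30, 12)
T6 translate by (3, -6): (30, 15) → (33, 9); (-12, 15) → (-9, 9); (24, 12) → (27, 6); (-6, -9) → (-3, -15); (30, 12) → (33, 6)

image vertices: (33, 9), (-9, 9), (27, 6), (-3, -15), (33, 6)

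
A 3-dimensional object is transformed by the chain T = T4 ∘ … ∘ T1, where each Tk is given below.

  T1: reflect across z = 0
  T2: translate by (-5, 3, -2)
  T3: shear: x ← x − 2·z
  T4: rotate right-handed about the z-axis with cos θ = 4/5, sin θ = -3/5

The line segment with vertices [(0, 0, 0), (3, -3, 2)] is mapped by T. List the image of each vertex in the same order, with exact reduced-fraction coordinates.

T1 reflect across z = 0: (0, 0, 0) → (0, 0, 0); (3, -3, 2) → (3, -3, -2)
T2 translate by (-5, 3, -2): (0, 0, 0) → (-5, 3, -2); (3, -3, -2) → (-2, 0, -4)
T3 shear: x ← x − 2·z: (-5, 3, -2) → (-1, 3, -2); (-2, 0, -4) → (6, 0, -4)
T4 rotate right-handed about the z-axis with cos θ = 4/5, sin θ = -3/5: (-1, 3, -2) → (1, 3, -2); (6, 0, -4) → (24/5, -18/5, -4)

image vertices: (1, 3, -2), (24/5, -18/5, -4)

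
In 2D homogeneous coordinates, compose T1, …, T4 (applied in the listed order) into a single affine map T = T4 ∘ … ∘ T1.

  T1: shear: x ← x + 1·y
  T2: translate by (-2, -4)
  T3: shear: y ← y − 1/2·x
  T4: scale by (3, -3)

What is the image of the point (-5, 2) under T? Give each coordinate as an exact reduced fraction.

T1 shear: x ← x + 1·y: (-5, 2) → (-3, 2)
T2 translate by (-2, -4): (-3, 2) → (-5, -2)
T3 shear: y ← y − 1/2·x: (-5, -2) → (-5, 1/2)
T4 scale by (3, -3): (-5, 1/2) → (-15, -3/2)

T(p) = (-15, -3/2)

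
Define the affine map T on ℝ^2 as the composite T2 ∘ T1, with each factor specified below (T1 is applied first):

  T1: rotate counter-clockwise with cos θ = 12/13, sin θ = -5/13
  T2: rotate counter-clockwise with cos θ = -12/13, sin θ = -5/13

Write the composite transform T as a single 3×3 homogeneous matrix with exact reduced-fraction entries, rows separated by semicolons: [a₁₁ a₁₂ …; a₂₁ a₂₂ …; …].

T = [-1 0 0; 0 -1 0; 0 0 1]

T1 = [12/13 5/13 0; -5/13 12/13 0; 0 0 1]
T2·T1 = [-1 0 0; 0 -1 0; 0 0 1]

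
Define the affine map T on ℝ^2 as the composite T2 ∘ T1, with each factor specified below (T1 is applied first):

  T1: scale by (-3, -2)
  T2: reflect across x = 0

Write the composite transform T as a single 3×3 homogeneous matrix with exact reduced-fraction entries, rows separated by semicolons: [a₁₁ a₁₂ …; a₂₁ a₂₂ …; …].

T = [3 0 0; 0 -2 0; 0 0 1]

T1 = [-3 0 0; 0 -2 0; 0 0 1]
T2·T1 = [3 0 0; 0 -2 0; 0 0 1]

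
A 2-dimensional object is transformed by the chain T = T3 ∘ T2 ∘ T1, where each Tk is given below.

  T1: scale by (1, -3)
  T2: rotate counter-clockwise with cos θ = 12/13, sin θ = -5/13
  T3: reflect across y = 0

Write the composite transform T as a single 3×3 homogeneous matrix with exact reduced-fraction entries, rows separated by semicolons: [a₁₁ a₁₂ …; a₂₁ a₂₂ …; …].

T = [12/13 -15/13 0; 5/13 36/13 0; 0 0 1]

T1 = [1 0 0; 0 -3 0; 0 0 1]
T2·T1 = [12/13 -15/13 0; -5/13 -36/13 0; 0 0 1]
T3·…·T1 = [12/13 -15/13 0; 5/13 36/13 0; 0 0 1]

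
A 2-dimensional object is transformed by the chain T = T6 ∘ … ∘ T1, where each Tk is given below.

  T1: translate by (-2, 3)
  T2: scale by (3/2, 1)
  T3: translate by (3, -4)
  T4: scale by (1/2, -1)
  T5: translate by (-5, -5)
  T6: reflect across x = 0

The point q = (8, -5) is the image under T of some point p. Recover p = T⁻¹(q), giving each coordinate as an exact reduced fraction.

T1 = [1 0 -2; 0 1 3; 0 0 1]
T2·T1 = [3/2 0 -3; 0 1 3; 0 0 1]
T3·…·T1 = [3/2 0 0; 0 1 -1; 0 0 1]
T4·…·T1 = [3/4 0 0; 0 -1 1; 0 0 1]
T5·…·T1 = [3/4 0 -5; 0 -1 -4; 0 0 1]
T6·…·T1 = [-3/4 0 5; 0 -1 -4; 0 0 1]
det M = 3/4; M⁻¹ = [-4/3 0 20/3; 0 -1 -4; 0 0 1]
M⁻¹ · (8, -5)ᵀ = (-4, 1)ᵀ

p = (-4, 1)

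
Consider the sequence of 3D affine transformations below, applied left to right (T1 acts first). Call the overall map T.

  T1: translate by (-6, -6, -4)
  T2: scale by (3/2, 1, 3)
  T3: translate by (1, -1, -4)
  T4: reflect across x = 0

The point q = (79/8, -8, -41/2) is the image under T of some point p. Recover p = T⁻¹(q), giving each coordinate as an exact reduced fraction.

T1 = [1 0 0 -6; 0 1 0 -6; 0 0 1 -4; 0 0 0 1]
T2·T1 = [3/2 0 0 -9; 0 1 0 -6; 0 0 3 -12; 0 0 0 1]
T3·…·T1 = [3/2 0 0 -8; 0 1 0 -7; 0 0 3 -16; 0 0 0 1]
T4·…·T1 = [-3/2 0 0 8; 0 1 0 -7; 0 0 3 -16; 0 0 0 1]
det M = -9/2; M⁻¹ = [-2/3 0 0 16/3; 0 1 0 7; 0 0 1/3 16/3; 0 0 0 1]
M⁻¹ · (79/8, -8, -41/2)ᵀ = (-5/4, -1, -3/2)ᵀ

p = (-5/4, -1, -3/2)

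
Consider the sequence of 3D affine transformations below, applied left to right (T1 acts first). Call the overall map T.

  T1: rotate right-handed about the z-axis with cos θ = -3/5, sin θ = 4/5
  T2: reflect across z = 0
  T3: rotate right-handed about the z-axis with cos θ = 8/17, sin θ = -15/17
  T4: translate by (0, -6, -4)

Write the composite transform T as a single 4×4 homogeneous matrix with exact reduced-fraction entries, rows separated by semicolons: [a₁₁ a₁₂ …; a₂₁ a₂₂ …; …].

T1 = [-3/5 -4/5 0 0; 4/5 -3/5 0 0; 0 0 1 0; 0 0 0 1]
T2·T1 = [-3/5 -4/5 0 0; 4/5 -3/5 0 0; 0 0 -1 0; 0 0 0 1]
T3·…·T1 = [36/85 -77/85 0 0; 77/85 36/85 0 0; 0 0 -1 0; 0 0 0 1]
T4·…·T1 = [36/85 -77/85 0 0; 77/85 36/85 0 -6; 0 0 -1 -4; 0 0 0 1]

T = [36/85 -77/85 0 0; 77/85 36/85 0 -6; 0 0 -1 -4; 0 0 0 1]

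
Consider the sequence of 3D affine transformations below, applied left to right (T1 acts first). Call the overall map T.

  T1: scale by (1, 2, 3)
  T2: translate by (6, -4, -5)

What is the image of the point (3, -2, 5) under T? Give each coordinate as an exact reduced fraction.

T(p) = (9, -8, 10)

T1 scale by (1, 2, 3): (3, -2, 5) → (3, -4, 15)
T2 translate by (6, -4, -5): (3, -4, 15) → (9, -8, 10)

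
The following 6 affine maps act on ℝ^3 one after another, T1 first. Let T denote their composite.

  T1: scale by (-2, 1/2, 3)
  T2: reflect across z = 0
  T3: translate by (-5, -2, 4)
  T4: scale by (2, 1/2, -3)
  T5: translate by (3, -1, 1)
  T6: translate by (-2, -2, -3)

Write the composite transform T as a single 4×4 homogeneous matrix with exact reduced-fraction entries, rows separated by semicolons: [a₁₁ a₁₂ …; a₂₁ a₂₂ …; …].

T = [-4 0 0 -9; 0 1/4 0 -4; 0 0 9 -14; 0 0 0 1]

T1 = [-2 0 0 0; 0 1/2 0 0; 0 0 3 0; 0 0 0 1]
T2·T1 = [-2 0 0 0; 0 1/2 0 0; 0 0 -3 0; 0 0 0 1]
T3·…·T1 = [-2 0 0 -5; 0 1/2 0 -2; 0 0 -3 4; 0 0 0 1]
T4·…·T1 = [-4 0 0 -10; 0 1/4 0 -1; 0 0 9 -12; 0 0 0 1]
T5·…·T1 = [-4 0 0 -7; 0 1/4 0 -2; 0 0 9 -11; 0 0 0 1]
T6·…·T1 = [-4 0 0 -9; 0 1/4 0 -4; 0 0 9 -14; 0 0 0 1]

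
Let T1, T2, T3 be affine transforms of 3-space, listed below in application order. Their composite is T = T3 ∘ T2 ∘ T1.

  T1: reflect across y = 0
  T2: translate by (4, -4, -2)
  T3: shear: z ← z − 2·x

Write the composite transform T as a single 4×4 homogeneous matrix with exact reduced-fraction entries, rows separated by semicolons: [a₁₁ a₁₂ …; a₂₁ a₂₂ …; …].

T1 = [1 0 0 0; 0 -1 0 0; 0 0 1 0; 0 0 0 1]
T2·T1 = [1 0 0 4; 0 -1 0 -4; 0 0 1 -2; 0 0 0 1]
T3·…·T1 = [1 0 0 4; 0 -1 0 -4; -2 0 1 -10; 0 0 0 1]

T = [1 0 0 4; 0 -1 0 -4; -2 0 1 -10; 0 0 0 1]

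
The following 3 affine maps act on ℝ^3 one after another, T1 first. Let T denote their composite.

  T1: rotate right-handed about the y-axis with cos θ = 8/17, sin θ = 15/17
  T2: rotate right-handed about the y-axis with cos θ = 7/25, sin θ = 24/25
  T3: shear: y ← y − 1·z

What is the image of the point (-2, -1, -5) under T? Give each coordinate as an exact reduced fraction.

T(p) = (-877/425, -2539/425, 2114/425)

T1 rotate right-handed about the y-axis with cos θ = 8/17, sin θ = 15/17: (-2, -1, -5) → (-91/17, -1, -10/17)
T2 rotate right-handed about the y-axis with cos θ = 7/25, sin θ = 24/25: (-91/17, -1, -10/17) → (-877/425, -1, 2114/425)
T3 shear: y ← y − 1·z: (-877/425, -1, 2114/425) → (-877/425, -2539/425, 2114/425)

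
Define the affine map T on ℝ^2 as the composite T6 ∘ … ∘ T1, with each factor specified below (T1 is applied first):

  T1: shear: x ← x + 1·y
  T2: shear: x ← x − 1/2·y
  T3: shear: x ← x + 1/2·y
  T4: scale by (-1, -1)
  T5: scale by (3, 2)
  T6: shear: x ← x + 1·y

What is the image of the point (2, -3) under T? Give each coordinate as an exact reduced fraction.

T(p) = (9, 6)

T1 shear: x ← x + 1·y: (2, -3) → (-1, -3)
T2 shear: x ← x − 1/2·y: (-1, -3) → (1/2, -3)
T3 shear: x ← x + 1/2·y: (1/2, -3) → (-1, -3)
T4 scale by (-1, -1): (-1, -3) → (1, 3)
T5 scale by (3, 2): (1, 3) → (3, 6)
T6 shear: x ← x + 1·y: (3, 6) → (9, 6)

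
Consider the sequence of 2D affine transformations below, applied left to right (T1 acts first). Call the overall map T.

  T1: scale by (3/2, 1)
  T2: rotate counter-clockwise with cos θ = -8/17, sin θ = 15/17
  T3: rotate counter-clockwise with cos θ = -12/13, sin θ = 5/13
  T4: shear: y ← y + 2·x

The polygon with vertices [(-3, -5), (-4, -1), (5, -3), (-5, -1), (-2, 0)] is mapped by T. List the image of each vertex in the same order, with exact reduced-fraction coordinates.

image vertices: (-2389/442, -1504/221), (-346/221, 607/221), (-1005/442, -2718/221), (-755/442, 874/221), (-63/221, 534/221)

T1 scale by (3/2, 1): (-3, -5) → (-9/2, -5); (-4, -1) → (-6, -1); (5, -3) → (15/2, -3); (-5, -1) → (-15/2, -1); (-2, 0) → (-3, 0)
T2 rotate counter-clockwise with cos θ = -8/17, sin θ = 15/17: (-9/2, -5) → (111/17, -55/34); (-6, -1) → (63/17, -82/17); (15/2, -3) → (-15/17, 273/34); (-15/2, -1) → (75/17, -209/34); (-3, 0) → (24/17, -45/17)
T3 rotate counter-clockwise with cos θ = -12/13, sin θ = 5/13: (111/17, -55/34) → (-2389/442, 885/221); (63/17, -82/17) → (-346/221, 1299/221); (-15/17, 273/34) → (-1005/442, -1713/221); (75/17, -209/34) → (-755/442, 1629/221); (24/17, -45/17) → (-63/221, 660/221)
T4 shear: y ← y + 2·x: (-2389/442, 885/221) → (-2389/442, -1504/221); (-346/221, 1299/221) → (-346/221, 607/221); (-1005/442, -1713/221) → (-1005/442, -2718/221); (-755/442, 1629/221) → (-755/442, 874/221); (-63/221, 660/221) → (-63/221, 534/221)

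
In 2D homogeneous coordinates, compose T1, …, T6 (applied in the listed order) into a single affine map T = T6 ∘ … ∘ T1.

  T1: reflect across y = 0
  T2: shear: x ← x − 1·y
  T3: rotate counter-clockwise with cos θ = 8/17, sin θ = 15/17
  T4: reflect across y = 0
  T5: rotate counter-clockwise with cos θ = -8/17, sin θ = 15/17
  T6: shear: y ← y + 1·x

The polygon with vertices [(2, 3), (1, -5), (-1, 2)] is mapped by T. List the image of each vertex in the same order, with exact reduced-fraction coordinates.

image vertices: (5/17, 104/17), (556/289, -1209/289), (-319/289, 243/289)

T1 reflect across y = 0: (2, 3) → (2, -3); (1, -5) → (1, 5); (-1, 2) → (-1, -2)
T2 shear: x ← x − 1·y: (2, -3) → (5, -3); (1, 5) → (-4, 5); (-1, -2) → (1, -2)
T3 rotate counter-clockwise with cos θ = 8/17, sin θ = 15/17: (5, -3) → (5, 3); (-4, 5) → (-107/17, -20/17); (1, -2) → (38/17, -1/17)
T4 reflect across y = 0: (5, 3) → (5, -3); (-107/17, -20/17) → (-107/17, 20/17); (38/17, -1/17) → (38/17, 1/17)
T5 rotate counter-clockwise with cos θ = -8/17, sin θ = 15/17: (5, -3) → (5/17, 99/17); (-107/17, 20/17) → (556/289, -1765/289); (38/17, 1/17) → (-319/289, 562/289)
T6 shear: y ← y + 1·x: (5/17, 99/17) → (5/17, 104/17); (556/289, -1765/289) → (556/289, -1209/289); (-319/289, 562/289) → (-319/289, 243/289)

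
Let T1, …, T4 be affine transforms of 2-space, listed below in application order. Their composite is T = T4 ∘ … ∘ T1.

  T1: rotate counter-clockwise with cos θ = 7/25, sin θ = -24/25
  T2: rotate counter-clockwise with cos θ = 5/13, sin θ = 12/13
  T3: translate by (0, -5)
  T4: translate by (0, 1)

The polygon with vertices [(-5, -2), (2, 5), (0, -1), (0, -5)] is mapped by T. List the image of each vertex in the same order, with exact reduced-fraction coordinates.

image vertices: (-1687/325, -1766/325), (826/325, 243/325), (-36/325, -1623/325), (-36/65, -583/65)

T1 rotate counter-clockwise with cos θ = 7/25, sin θ = -24/25: (-5, -2) → (-83/25, 106/25); (2, 5) → (134/25, -13/25); (0, -1) → (-24/25, -7/25); (0, -5) → (-24/5, -7/5)
T2 rotate counter-clockwise with cos θ = 5/13, sin θ = 12/13: (-83/25, 106/25) → (-1687/325, -466/325); (134/25, -13/25) → (826/325, 1543/325); (-24/25, -7/25) → (-36/325, -323/325); (-24/5, -7/5) → (-36/65, -323/65)
T3 translate by (0, -5): (-1687/325, -466/325) → (-1687/325, -2091/325); (826/325, 1543/325) → (826/325, -82/325); (-36/325, -323/325) → (-36/325, -1948/325); (-36/65, -323/65) → (-36/65, -648/65)
T4 translate by (0, 1): (-1687/325, -2091/325) → (-1687/325, -1766/325); (826/325, -82/325) → (826/325, 243/325); (-36/325, -1948/325) → (-36/325, -1623/325); (-36/65, -648/65) → (-36/65, -583/65)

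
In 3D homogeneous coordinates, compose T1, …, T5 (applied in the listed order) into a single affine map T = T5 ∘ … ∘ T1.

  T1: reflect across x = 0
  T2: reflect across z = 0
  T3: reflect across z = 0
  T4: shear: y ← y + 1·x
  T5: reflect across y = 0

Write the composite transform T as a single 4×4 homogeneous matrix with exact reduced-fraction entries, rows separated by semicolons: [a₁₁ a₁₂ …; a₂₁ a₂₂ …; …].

T = [-1 0 0 0; 1 -1 0 0; 0 0 1 0; 0 0 0 1]

T1 = [-1 0 0 0; 0 1 0 0; 0 0 1 0; 0 0 0 1]
T2·T1 = [-1 0 0 0; 0 1 0 0; 0 0 -1 0; 0 0 0 1]
T3·…·T1 = [-1 0 0 0; 0 1 0 0; 0 0 1 0; 0 0 0 1]
T4·…·T1 = [-1 0 0 0; -1 1 0 0; 0 0 1 0; 0 0 0 1]
T5·…·T1 = [-1 0 0 0; 1 -1 0 0; 0 0 1 0; 0 0 0 1]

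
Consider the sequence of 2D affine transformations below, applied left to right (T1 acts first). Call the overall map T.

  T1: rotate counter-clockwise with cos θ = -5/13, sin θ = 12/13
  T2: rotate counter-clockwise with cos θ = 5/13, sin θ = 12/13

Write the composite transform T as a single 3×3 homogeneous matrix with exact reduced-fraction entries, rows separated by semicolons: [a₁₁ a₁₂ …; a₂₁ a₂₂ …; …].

T1 = [-5/13 -12/13 0; 12/13 -5/13 0; 0 0 1]
T2·T1 = [-1 0 0; 0 -1 0; 0 0 1]

T = [-1 0 0; 0 -1 0; 0 0 1]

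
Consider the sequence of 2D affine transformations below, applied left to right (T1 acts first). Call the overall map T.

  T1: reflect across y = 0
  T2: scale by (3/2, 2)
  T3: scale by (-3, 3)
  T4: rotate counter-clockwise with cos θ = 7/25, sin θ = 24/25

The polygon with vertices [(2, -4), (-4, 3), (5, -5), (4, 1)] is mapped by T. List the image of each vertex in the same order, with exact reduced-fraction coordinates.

T1 reflect across y = 0: (2, -4) → (2, 4); (-4, 3) → (-4, -3); (5, -5) → (5, 5); (4, 1) → (4, -1)
T2 scale by (3/2, 2): (2, 4) → (3, 8); (-4, -3) → (-6, -6); (5, 5) → (15/2, 10); (4, -1) → (6, -2)
T3 scale by (-3, 3): (3, 8) → (-9, 24); (-6, -6) → (18, -18); (15/2, 10) → (-45/2, 30); (6, -2) → (-18, -6)
T4 rotate counter-clockwise with cos θ = 7/25, sin θ = 24/25: (-9, 24) → (-639/25, -48/25); (18, -18) → (558/25, 306/25); (-45/2, 30) → (-351/10, -66/5); (-18, -6) → (18/25, -474/25)

image vertices: (-639/25, -48/25), (558/25, 306/25), (-351/10, -66/5), (18/25, -474/25)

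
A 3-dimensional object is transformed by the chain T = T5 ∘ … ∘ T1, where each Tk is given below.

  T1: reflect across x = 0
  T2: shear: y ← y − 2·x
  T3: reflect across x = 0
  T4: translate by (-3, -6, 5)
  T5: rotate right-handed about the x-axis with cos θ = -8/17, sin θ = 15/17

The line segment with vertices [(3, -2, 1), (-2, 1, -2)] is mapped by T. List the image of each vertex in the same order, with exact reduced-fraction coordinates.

image vertices: (0, -74/17, -78/17), (-5, 27/17, -159/17)

T1 reflect across x = 0: (3, -2, 1) → (-3, -2, 1); (-2, 1, -2) → (2, 1, -2)
T2 shear: y ← y − 2·x: (-3, -2, 1) → (-3, 4, 1); (2, 1, -2) → (2, -3, -2)
T3 reflect across x = 0: (-3, 4, 1) → (3, 4, 1); (2, -3, -2) → (-2, -3, -2)
T4 translate by (-3, -6, 5): (3, 4, 1) → (0, -2, 6); (-2, -3, -2) → (-5, -9, 3)
T5 rotate right-handed about the x-axis with cos θ = -8/17, sin θ = 15/17: (0, -2, 6) → (0, -74/17, -78/17); (-5, -9, 3) → (-5, 27/17, -159/17)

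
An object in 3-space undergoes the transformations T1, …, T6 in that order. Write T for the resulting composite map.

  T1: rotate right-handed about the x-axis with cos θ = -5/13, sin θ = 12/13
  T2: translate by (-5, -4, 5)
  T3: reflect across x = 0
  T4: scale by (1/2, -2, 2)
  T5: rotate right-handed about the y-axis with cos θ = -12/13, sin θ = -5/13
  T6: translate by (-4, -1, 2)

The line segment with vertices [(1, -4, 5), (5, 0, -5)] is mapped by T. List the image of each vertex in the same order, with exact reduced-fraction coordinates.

image vertices: (-908/169, 171/13, 660/169), (-1576/169, -29/13, -1822/169)

T1 rotate right-handed about the x-axis with cos θ = -5/13, sin θ = 12/13: (1, -4, 5) → (1, -40/13, -73/13); (5, 0, -5) → (5, 60/13, 25/13)
T2 translate by (-5, -4, 5): (1, -40/13, -73/13) → (-4, -92/13, -8/13); (5, 60/13, 25/13) → (0, 8/13, 90/13)
T3 reflect across x = 0: (-4, -92/13, -8/13) → (4, -92/13, -8/13); (0, 8/13, 90/13) → (0, 8/13, 90/13)
T4 scale by (1/2, -2, 2): (4, -92/13, -8/13) → (2, 184/13, -16/13); (0, 8/13, 90/13) → (0, -16/13, 180/13)
T5 rotate right-handed about the y-axis with cos θ = -12/13, sin θ = -5/13: (2, 184/13, -16/13) → (-232/169, 184/13, 322/169); (0, -16/13, 180/13) → (-900/169, -16/13, -2160/169)
T6 translate by (-4, -1, 2): (-232/169, 184/13, 322/169) → (-908/169, 171/13, 660/169); (-900/169, -16/13, -2160/169) → (-1576/169, -29/13, -1822/169)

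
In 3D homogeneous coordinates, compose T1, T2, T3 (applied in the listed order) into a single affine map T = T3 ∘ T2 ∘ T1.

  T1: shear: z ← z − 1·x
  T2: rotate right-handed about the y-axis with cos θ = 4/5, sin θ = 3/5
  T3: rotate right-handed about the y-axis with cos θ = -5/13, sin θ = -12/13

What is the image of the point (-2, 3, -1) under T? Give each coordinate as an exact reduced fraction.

T(p) = (-19/13, 3, -22/13)

T1 shear: z ← z − 1·x: (-2, 3, -1) → (-2, 3, 1)
T2 rotate right-handed about the y-axis with cos θ = 4/5, sin θ = 3/5: (-2, 3, 1) → (-1, 3, 2)
T3 rotate right-handed about the y-axis with cos θ = -5/13, sin θ = -12/13: (-1, 3, 2) → (-19/13, 3, -22/13)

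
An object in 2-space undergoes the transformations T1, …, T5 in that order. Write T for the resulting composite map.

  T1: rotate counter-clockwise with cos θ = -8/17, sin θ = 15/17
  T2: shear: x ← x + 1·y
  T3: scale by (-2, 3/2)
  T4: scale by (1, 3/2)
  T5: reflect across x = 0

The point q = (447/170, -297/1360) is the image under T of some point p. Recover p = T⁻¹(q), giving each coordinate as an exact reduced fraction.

T1 = [-8/17 -15/17 0; 15/17 -8/17 0; 0 0 1]
T2·T1 = [7/17 -23/17 0; 15/17 -8/17 0; 0 0 1]
T3·…·T1 = [-14/17 46/17 0; 45/34 -12/17 0; 0 0 1]
T4·…·T1 = [-14/17 46/17 0; 135/68 -18/17 0; 0 0 1]
T5·…·T1 = [14/17 -46/17 0; 135/68 -18/17 0; 0 0 1]
det M = 9/2; M⁻¹ = [-4/17 92/153 0; -15/34 28/153 0; 0 0 1]
M⁻¹ · (447/170, -297/1360)ᵀ = (-3/4, -6/5)ᵀ

p = (-3/4, -6/5)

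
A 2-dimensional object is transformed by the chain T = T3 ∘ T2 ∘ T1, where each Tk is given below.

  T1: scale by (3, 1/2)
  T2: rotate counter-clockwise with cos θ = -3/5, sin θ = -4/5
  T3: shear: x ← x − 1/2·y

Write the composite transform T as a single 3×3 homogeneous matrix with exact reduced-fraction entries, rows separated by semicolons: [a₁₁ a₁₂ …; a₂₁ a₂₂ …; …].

T = [-3/5 11/20 0; -12/5 -3/10 0; 0 0 1]

T1 = [3 0 0; 0 1/2 0; 0 0 1]
T2·T1 = [-9/5 2/5 0; -12/5 -3/10 0; 0 0 1]
T3·…·T1 = [-3/5 11/20 0; -12/5 -3/10 0; 0 0 1]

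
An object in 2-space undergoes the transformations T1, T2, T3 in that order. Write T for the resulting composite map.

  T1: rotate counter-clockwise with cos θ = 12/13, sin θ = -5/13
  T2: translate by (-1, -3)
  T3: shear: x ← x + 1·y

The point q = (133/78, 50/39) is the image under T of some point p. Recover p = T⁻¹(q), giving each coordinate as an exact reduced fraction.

p = (-1/3, 9/2)

T1 = [12/13 5/13 0; -5/13 12/13 0; 0 0 1]
T2·T1 = [12/13 5/13 -1; -5/13 12/13 -3; 0 0 1]
T3·…·T1 = [7/13 17/13 -4; -5/13 12/13 -3; 0 0 1]
det M = 1; M⁻¹ = [12/13 -17/13 -3/13; 5/13 7/13 41/13; 0 0 1]
M⁻¹ · (133/78, 50/39)ᵀ = (-1/3, 9/2)ᵀ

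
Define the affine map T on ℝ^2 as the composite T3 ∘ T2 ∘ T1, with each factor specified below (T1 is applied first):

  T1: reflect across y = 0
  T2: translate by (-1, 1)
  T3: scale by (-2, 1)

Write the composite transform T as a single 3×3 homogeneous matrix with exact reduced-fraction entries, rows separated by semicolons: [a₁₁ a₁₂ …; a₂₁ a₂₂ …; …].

T1 = [1 0 0; 0 -1 0; 0 0 1]
T2·T1 = [1 0 -1; 0 -1 1; 0 0 1]
T3·…·T1 = [-2 0 2; 0 -1 1; 0 0 1]

T = [-2 0 2; 0 -1 1; 0 0 1]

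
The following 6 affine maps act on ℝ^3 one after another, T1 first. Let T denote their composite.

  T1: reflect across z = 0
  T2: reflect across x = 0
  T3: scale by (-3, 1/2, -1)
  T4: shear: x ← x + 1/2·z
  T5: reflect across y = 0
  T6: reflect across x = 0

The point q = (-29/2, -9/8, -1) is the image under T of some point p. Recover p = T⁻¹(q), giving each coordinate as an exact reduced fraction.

p = (5, 9/4, -1)

T1 = [1 0 0 0; 0 1 0 0; 0 0 -1 0; 0 0 0 1]
T2·T1 = [-1 0 0 0; 0 1 0 0; 0 0 -1 0; 0 0 0 1]
T3·…·T1 = [3 0 0 0; 0 1/2 0 0; 0 0 1 0; 0 0 0 1]
T4·…·T1 = [3 0 1/2 0; 0 1/2 0 0; 0 0 1 0; 0 0 0 1]
T5·…·T1 = [3 0 1/2 0; 0 -1/2 0 0; 0 0 1 0; 0 0 0 1]
T6·…·T1 = [-3 0 -1/2 0; 0 -1/2 0 0; 0 0 1 0; 0 0 0 1]
det M = 3/2; M⁻¹ = [-1/3 0 -1/6 0; 0 -2 0 0; 0 0 1 0; 0 0 0 1]
M⁻¹ · (-29/2, -9/8, -1)ᵀ = (5, 9/4, -1)ᵀ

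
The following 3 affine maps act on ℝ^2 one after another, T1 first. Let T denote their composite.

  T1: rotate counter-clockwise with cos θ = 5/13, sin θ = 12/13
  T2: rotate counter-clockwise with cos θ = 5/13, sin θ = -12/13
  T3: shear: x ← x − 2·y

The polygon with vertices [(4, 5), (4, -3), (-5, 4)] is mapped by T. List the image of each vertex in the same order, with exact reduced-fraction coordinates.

T1 rotate counter-clockwise with cos θ = 5/13, sin θ = 12/13: (4, 5) → (-40/13, 73/13); (4, -3) → (56/13, 33/13); (-5, 4) → (-73/13, -40/13)
T2 rotate counter-clockwise with cos θ = 5/13, sin θ = -12/13: (-40/13, 73/13) → (4, 5); (56/13, 33/13) → (4, -3); (-73/13, -40/13) → (-5, 4)
T3 shear: x ← x − 2·y: (4, 5) → (-6, 5); (4, -3) → (10, -3); (-5, 4) → (-13, 4)

image vertices: (-6, 5), (10, -3), (-13, 4)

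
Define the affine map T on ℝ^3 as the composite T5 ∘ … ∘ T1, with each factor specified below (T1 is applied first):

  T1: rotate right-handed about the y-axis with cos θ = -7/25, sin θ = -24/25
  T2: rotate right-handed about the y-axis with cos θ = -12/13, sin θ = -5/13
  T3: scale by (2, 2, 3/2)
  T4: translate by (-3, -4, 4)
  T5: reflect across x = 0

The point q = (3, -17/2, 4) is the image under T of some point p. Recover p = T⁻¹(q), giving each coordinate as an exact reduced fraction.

T1 = [-7/25 0 -24/25 0; 0 1 0 0; 24/25 0 -7/25 0; 0 0 0 1]
T2·T1 = [-36/325 0 323/325 0; 0 1 0 0; -323/325 0 -36/325 0; 0 0 0 1]
T3·…·T1 = [-72/325 0 646/325 0; 0 2 0 0; -969/650 0 -54/325 0; 0 0 0 1]
T4·…·T1 = [-72/325 0 646/325 -3; 0 2 0 -4; -969/650 0 -54/325 4; 0 0 0 1]
T5·…·T1 = [72/325 0 -646/325 3; 0 2 0 -4; -969/650 0 -54/325 4; 0 0 0 1]
det M = -6; M⁻¹ = [18/325 0 -646/975 2422/975; 0 1/2 0 2; -323/650 0 -24/325 1161/650; 0 0 0 1]
M⁻¹ · (3, -17/2, 4)ᵀ = (0, -9/4, 0)ᵀ

p = (0, -9/4, 0)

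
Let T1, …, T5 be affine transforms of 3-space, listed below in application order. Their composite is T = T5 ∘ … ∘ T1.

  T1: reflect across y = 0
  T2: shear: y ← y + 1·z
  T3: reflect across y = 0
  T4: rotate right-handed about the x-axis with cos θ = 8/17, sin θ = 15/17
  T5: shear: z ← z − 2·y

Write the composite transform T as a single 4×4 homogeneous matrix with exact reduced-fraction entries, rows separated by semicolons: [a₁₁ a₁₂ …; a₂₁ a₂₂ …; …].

T = [1 0 0 0; 0 8/17 -23/17 0; 0 -1/17 39/17 0; 0 0 0 1]

T1 = [1 0 0 0; 0 -1 0 0; 0 0 1 0; 0 0 0 1]
T2·T1 = [1 0 0 0; 0 -1 1 0; 0 0 1 0; 0 0 0 1]
T3·…·T1 = [1 0 0 0; 0 1 -1 0; 0 0 1 0; 0 0 0 1]
T4·…·T1 = [1 0 0 0; 0 8/17 -23/17 0; 0 15/17 -7/17 0; 0 0 0 1]
T5·…·T1 = [1 0 0 0; 0 8/17 -23/17 0; 0 -1/17 39/17 0; 0 0 0 1]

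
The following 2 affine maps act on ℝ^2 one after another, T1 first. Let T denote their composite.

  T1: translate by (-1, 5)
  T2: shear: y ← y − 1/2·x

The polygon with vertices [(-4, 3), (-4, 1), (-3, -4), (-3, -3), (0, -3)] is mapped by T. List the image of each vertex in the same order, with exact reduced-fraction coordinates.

T1 translate by (-1, 5): (-4, 3) → (-5, 8); (-4, 1) → (-5, 6); (-3, -4) → (-4, 1); (-3, -3) → (-4, 2); (0, -3) → (-1, 2)
T2 shear: y ← y − 1/2·x: (-5, 8) → (-5, 21/2); (-5, 6) → (-5, 17/2); (-4, 1) → (-4, 3); (-4, 2) → (-4, 4); (-1, 2) → (-1, 5/2)

image vertices: (-5, 21/2), (-5, 17/2), (-4, 3), (-4, 4), (-1, 5/2)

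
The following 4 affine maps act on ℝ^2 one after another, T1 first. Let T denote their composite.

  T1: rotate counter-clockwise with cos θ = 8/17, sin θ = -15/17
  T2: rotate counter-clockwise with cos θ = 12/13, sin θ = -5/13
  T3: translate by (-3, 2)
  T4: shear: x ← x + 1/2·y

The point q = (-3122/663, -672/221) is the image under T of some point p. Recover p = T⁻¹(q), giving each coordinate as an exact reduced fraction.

p = (5, -2/3)

T1 = [8/17 15/17 0; -15/17 8/17 0; 0 0 1]
T2·T1 = [21/221 220/221 0; -220/221 21/221 0; 0 0 1]
T3·…·T1 = [21/221 220/221 -3; -220/221 21/221 2; 0 0 1]
T4·…·T1 = [-89/221 461/442 -2; -220/221 21/221 2; 0 0 1]
det M = 1; M⁻¹ = [21/221 -461/442 503/221; 220/221 -89/221 618/221; 0 0 1]
M⁻¹ · (-3122/663, -672/221)ᵀ = (5, -2/3)ᵀ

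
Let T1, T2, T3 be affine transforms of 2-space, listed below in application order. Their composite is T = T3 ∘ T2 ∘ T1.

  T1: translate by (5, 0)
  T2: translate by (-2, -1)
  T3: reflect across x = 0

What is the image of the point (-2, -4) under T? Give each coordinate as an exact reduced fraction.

T(p) = (-1, -5)

T1 translate by (5, 0): (-2, -4) → (3, -4)
T2 translate by (-2, -1): (3, -4) → (1, -5)
T3 reflect across x = 0: (1, -5) → (-1, -5)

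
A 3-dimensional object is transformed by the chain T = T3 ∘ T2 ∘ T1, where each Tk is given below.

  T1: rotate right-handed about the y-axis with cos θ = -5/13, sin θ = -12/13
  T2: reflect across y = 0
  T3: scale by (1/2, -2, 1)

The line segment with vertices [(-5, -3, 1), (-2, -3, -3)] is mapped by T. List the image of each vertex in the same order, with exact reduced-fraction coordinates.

T1 rotate right-handed about the y-axis with cos θ = -5/13, sin θ = -12/13: (-5, -3, 1) → (1, -3, -5); (-2, -3, -3) → (46/13, -3, -9/13)
T2 reflect across y = 0: (1, -3, -5) → (1, 3, -5); (46/13, -3, -9/13) → (46/13, 3, -9/13)
T3 scale by (1/2, -2, 1): (1, 3, -5) → (1/2, -6, -5); (46/13, 3, -9/13) → (23/13, -6, -9/13)

image vertices: (1/2, -6, -5), (23/13, -6, -9/13)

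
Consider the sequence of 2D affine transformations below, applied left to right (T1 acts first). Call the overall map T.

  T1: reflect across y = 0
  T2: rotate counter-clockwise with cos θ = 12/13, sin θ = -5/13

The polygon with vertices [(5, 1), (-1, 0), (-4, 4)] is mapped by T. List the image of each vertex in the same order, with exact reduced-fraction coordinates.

image vertices: (55/13, -37/13), (-12/13, 5/13), (-68/13, -28/13)

T1 reflect across y = 0: (5, 1) → (5, -1); (-1, 0) → (-1, 0); (-4, 4) → (-4, -4)
T2 rotate counter-clockwise with cos θ = 12/13, sin θ = -5/13: (5, -1) → (55/13, -37/13); (-1, 0) → (-12/13, 5/13); (-4, -4) → (-68/13, -28/13)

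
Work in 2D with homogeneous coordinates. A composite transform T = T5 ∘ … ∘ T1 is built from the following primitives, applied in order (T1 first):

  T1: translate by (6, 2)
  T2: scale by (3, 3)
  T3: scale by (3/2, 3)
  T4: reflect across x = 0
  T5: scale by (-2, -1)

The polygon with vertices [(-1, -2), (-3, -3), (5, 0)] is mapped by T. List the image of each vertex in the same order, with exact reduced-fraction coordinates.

image vertices: (45, 0), (27, 9), (99, -18)

T1 translate by (6, 2): (-1, -2) → (5, 0); (-3, -3) → (3, -1); (5, 0) → (11, 2)
T2 scale by (3, 3): (5, 0) → (15, 0); (3, -1) → (9, -3); (11, 2) → (33, 6)
T3 scale by (3/2, 3): (15, 0) → (45/2, 0); (9, -3) → (27/2, -9); (33, 6) → (99/2, 18)
T4 reflect across x = 0: (45/2, 0) → (-45/2, 0); (27/2, -9) → (-27/2, -9); (99/2, 18) → (-99/2, 18)
T5 scale by (-2, -1): (-45/2, 0) → (45, 0); (-27/2, -9) → (27, 9); (-99/2, 18) → (99, -18)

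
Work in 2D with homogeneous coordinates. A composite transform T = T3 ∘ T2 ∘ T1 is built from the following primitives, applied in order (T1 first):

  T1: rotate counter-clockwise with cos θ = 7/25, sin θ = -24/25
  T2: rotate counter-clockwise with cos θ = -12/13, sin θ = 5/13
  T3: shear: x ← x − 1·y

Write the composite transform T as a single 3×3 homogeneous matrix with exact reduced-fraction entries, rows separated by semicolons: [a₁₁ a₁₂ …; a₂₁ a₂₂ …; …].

T = [-287/325 -359/325 0; 323/325 36/325 0; 0 0 1]

T1 = [7/25 24/25 0; -24/25 7/25 0; 0 0 1]
T2·T1 = [36/325 -323/325 0; 323/325 36/325 0; 0 0 1]
T3·…·T1 = [-287/325 -359/325 0; 323/325 36/325 0; 0 0 1]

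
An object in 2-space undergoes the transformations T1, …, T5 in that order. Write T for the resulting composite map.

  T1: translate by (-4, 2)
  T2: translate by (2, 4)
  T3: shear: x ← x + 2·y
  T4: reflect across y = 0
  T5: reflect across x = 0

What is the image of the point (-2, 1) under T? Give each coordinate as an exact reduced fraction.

T(p) = (-10, -7)

T1 translate by (-4, 2): (-2, 1) → (-6, 3)
T2 translate by (2, 4): (-6, 3) → (-4, 7)
T3 shear: x ← x + 2·y: (-4, 7) → (10, 7)
T4 reflect across y = 0: (10, 7) → (10, -7)
T5 reflect across x = 0: (10, -7) → (-10, -7)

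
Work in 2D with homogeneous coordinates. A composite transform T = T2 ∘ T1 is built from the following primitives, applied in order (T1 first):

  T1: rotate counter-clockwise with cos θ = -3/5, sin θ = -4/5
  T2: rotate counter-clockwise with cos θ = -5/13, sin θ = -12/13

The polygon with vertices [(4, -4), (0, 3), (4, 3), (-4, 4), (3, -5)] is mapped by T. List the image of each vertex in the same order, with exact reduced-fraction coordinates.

image vertices: (92/65, 356/65), (-168/65, -99/65), (-60/13, 25/13), (-92/65, -356/65), (181/65, 333/65)

T1 rotate counter-clockwise with cos θ = -3/5, sin θ = -4/5: (4, -4) → (-28/5, -4/5); (0, 3) → (12/5, -9/5); (4, 3) → (0, -5); (-4, 4) → (28/5, 4/5); (3, -5) → (-29/5, 3/5)
T2 rotate counter-clockwise with cos θ = -5/13, sin θ = -12/13: (-28/5, -4/5) → (92/65, 356/65); (12/5, -9/5) → (-168/65, -99/65); (0, -5) → (-60/13, 25/13); (28/5, 4/5) → (-92/65, -356/65); (-29/5, 3/5) → (181/65, 333/65)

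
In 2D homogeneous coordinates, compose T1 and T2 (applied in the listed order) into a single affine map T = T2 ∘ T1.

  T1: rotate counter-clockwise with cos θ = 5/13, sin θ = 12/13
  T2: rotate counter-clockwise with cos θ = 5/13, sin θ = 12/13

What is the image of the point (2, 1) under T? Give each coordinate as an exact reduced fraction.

T(p) = (-358/169, 121/169)

T1 rotate counter-clockwise with cos θ = 5/13, sin θ = 12/13: (2, 1) → (-2/13, 29/13)
T2 rotate counter-clockwise with cos θ = 5/13, sin θ = 12/13: (-2/13, 29/13) → (-358/169, 121/169)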